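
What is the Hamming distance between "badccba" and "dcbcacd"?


Comparing "badccba" and "dcbcacd" position by position:
  Position 0: 'b' vs 'd' => differ
  Position 1: 'a' vs 'c' => differ
  Position 2: 'd' vs 'b' => differ
  Position 3: 'c' vs 'c' => same
  Position 4: 'c' vs 'a' => differ
  Position 5: 'b' vs 'c' => differ
  Position 6: 'a' vs 'd' => differ
Total differences (Hamming distance): 6

6


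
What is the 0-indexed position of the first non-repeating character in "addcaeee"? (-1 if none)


Input: addcaeee
Character frequencies:
  'a': 2
  'c': 1
  'd': 2
  'e': 3
Scanning left to right for freq == 1:
  Position 0 ('a'): freq=2, skip
  Position 1 ('d'): freq=2, skip
  Position 2 ('d'): freq=2, skip
  Position 3 ('c'): unique! => answer = 3

3


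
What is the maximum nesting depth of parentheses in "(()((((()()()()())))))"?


Input: "(()((((()()()()())))))"
Tracking depth:
  Position 0 '(': depth becomes 1
  Position 1 '(': depth becomes 2
  Position 2 ')': depth becomes 1
  Position 3 '(': depth becomes 2
  Position 4 '(': depth becomes 3
  Position 5 '(': depth becomes 4
  Position 6 '(': depth becomes 5
  Position 7 '(': depth becomes 6
  Position 8 ')': depth becomes 5
  Position 9 '(': depth becomes 6
  Position 10 ')': depth becomes 5
  Position 11 '(': depth becomes 6
  Position 12 ')': depth becomes 5
  Position 13 '(': depth becomes 6
  Position 14 ')': depth becomes 5
  Position 15 '(': depth becomes 6
  Position 16 ')': depth becomes 5
  Position 17 ')': depth becomes 4
  Position 18 ')': depth becomes 3
  Position 19 ')': depth becomes 2
  Position 20 ')': depth becomes 1
  Position 21 ')': depth becomes 0
Maximum depth reached: 6

6


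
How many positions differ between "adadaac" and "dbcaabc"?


Comparing "adadaac" and "dbcaabc" position by position:
  Position 0: 'a' vs 'd' => DIFFER
  Position 1: 'd' vs 'b' => DIFFER
  Position 2: 'a' vs 'c' => DIFFER
  Position 3: 'd' vs 'a' => DIFFER
  Position 4: 'a' vs 'a' => same
  Position 5: 'a' vs 'b' => DIFFER
  Position 6: 'c' vs 'c' => same
Positions that differ: 5

5


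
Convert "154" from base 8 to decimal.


Input: "154" in base 8
Positional expansion:
  Digit '1' (value 1) x 8^2 = 64
  Digit '5' (value 5) x 8^1 = 40
  Digit '4' (value 4) x 8^0 = 4
Sum = 108

108


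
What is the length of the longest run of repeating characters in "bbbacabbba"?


Input: "bbbacabbba"
Scanning for longest run:
  Position 1 ('b'): continues run of 'b', length=2
  Position 2 ('b'): continues run of 'b', length=3
  Position 3 ('a'): new char, reset run to 1
  Position 4 ('c'): new char, reset run to 1
  Position 5 ('a'): new char, reset run to 1
  Position 6 ('b'): new char, reset run to 1
  Position 7 ('b'): continues run of 'b', length=2
  Position 8 ('b'): continues run of 'b', length=3
  Position 9 ('a'): new char, reset run to 1
Longest run: 'b' with length 3

3


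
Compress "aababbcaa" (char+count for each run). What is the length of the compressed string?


Input: aababbcaa
Runs:
  'a' x 2 => "a2"
  'b' x 1 => "b1"
  'a' x 1 => "a1"
  'b' x 2 => "b2"
  'c' x 1 => "c1"
  'a' x 2 => "a2"
Compressed: "a2b1a1b2c1a2"
Compressed length: 12

12


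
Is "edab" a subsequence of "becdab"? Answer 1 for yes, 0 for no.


Check if "edab" is a subsequence of "becdab"
Greedy scan:
  Position 0 ('b'): no match needed
  Position 1 ('e'): matches sub[0] = 'e'
  Position 2 ('c'): no match needed
  Position 3 ('d'): matches sub[1] = 'd'
  Position 4 ('a'): matches sub[2] = 'a'
  Position 5 ('b'): matches sub[3] = 'b'
All 4 characters matched => is a subsequence

1


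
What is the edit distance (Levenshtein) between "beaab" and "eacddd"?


Computing edit distance: "beaab" -> "eacddd"
DP table:
           e    a    c    d    d    d
      0    1    2    3    4    5    6
  b   1    1    2    3    4    5    6
  e   2    1    2    3    4    5    6
  a   3    2    1    2    3    4    5
  a   4    3    2    2    3    4    5
  b   5    4    3    3    3    4    5
Edit distance = dp[5][6] = 5

5


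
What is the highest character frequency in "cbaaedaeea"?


Input: cbaaedaeea
Character counts:
  'a': 4
  'b': 1
  'c': 1
  'd': 1
  'e': 3
Maximum frequency: 4

4


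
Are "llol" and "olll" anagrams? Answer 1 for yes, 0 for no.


Strings: "llol", "olll"
Sorted first:  lllo
Sorted second: lllo
Sorted forms match => anagrams

1


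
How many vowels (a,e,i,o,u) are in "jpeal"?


Input: jpeal
Checking each character:
  'j' at position 0: consonant
  'p' at position 1: consonant
  'e' at position 2: vowel (running total: 1)
  'a' at position 3: vowel (running total: 2)
  'l' at position 4: consonant
Total vowels: 2

2


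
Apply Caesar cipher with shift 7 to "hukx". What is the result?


Caesar cipher: shift "hukx" by 7
  'h' (pos 7) + 7 = pos 14 = 'o'
  'u' (pos 20) + 7 = pos 1 = 'b'
  'k' (pos 10) + 7 = pos 17 = 'r'
  'x' (pos 23) + 7 = pos 4 = 'e'
Result: obre

obre


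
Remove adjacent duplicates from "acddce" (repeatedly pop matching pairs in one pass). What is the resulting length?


Input: acddce
Stack-based adjacent duplicate removal:
  Read 'a': push. Stack: a
  Read 'c': push. Stack: ac
  Read 'd': push. Stack: acd
  Read 'd': matches stack top 'd' => pop. Stack: ac
  Read 'c': matches stack top 'c' => pop. Stack: a
  Read 'e': push. Stack: ae
Final stack: "ae" (length 2)

2


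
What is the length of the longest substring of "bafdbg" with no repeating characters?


Input: "bafdbg"
Sliding window (track last position of each char):
  Position 0 ('b'): window [0,0] length 1 -- new best
  Position 1 ('a'): window [0,1] length 2 -- new best
  Position 2 ('f'): window [0,2] length 3 -- new best
  Position 3 ('d'): window [0,3] length 4 -- new best
  Position 4 ('b'): repeat (last at 0), move window start to 1
  Position 4 ('b'): window [1,4] length 4
  Position 5 ('g'): window [1,5] length 5 -- new best
Longest substring with no repeats: "afdbg" with length 5

5


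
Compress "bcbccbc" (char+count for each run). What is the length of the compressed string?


Input: bcbccbc
Runs:
  'b' x 1 => "b1"
  'c' x 1 => "c1"
  'b' x 1 => "b1"
  'c' x 2 => "c2"
  'b' x 1 => "b1"
  'c' x 1 => "c1"
Compressed: "b1c1b1c2b1c1"
Compressed length: 12

12


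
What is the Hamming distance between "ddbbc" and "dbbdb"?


Comparing "ddbbc" and "dbbdb" position by position:
  Position 0: 'd' vs 'd' => same
  Position 1: 'd' vs 'b' => differ
  Position 2: 'b' vs 'b' => same
  Position 3: 'b' vs 'd' => differ
  Position 4: 'c' vs 'b' => differ
Total differences (Hamming distance): 3

3


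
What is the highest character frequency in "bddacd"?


Input: bddacd
Character counts:
  'a': 1
  'b': 1
  'c': 1
  'd': 3
Maximum frequency: 3

3


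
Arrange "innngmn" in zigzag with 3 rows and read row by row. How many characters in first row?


Zigzag "innngmn" into 3 rows:
Placing characters:
  'i' => row 0
  'n' => row 1
  'n' => row 2
  'n' => row 1
  'g' => row 0
  'm' => row 1
  'n' => row 2
Rows:
  Row 0: "ig"
  Row 1: "nnm"
  Row 2: "nn"
First row length: 2

2


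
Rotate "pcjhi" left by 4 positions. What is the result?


Input: "pcjhi", rotate left by 4
First 4 characters: "pcjh"
Remaining characters: "i"
Concatenate remaining + first: "i" + "pcjh" = "ipcjh"

ipcjh


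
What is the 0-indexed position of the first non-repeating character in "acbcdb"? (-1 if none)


Input: acbcdb
Character frequencies:
  'a': 1
  'b': 2
  'c': 2
  'd': 1
Scanning left to right for freq == 1:
  Position 0 ('a'): unique! => answer = 0

0


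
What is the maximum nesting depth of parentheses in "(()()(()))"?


Input: "(()()(()))"
Tracking depth:
  Position 0 '(': depth becomes 1
  Position 1 '(': depth becomes 2
  Position 2 ')': depth becomes 1
  Position 3 '(': depth becomes 2
  Position 4 ')': depth becomes 1
  Position 5 '(': depth becomes 2
  Position 6 '(': depth becomes 3
  Position 7 ')': depth becomes 2
  Position 8 ')': depth becomes 1
  Position 9 ')': depth becomes 0
Maximum depth reached: 3

3


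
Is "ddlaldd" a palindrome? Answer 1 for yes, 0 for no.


Input: ddlaldd
Reversed: ddlaldd
  Compare pos 0 ('d') with pos 6 ('d'): match
  Compare pos 1 ('d') with pos 5 ('d'): match
  Compare pos 2 ('l') with pos 4 ('l'): match
Result: palindrome

1


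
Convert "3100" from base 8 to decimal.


Input: "3100" in base 8
Positional expansion:
  Digit '3' (value 3) x 8^3 = 1536
  Digit '1' (value 1) x 8^2 = 64
  Digit '0' (value 0) x 8^1 = 0
  Digit '0' (value 0) x 8^0 = 0
Sum = 1600

1600


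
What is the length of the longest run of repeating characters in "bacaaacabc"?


Input: "bacaaacabc"
Scanning for longest run:
  Position 1 ('a'): new char, reset run to 1
  Position 2 ('c'): new char, reset run to 1
  Position 3 ('a'): new char, reset run to 1
  Position 4 ('a'): continues run of 'a', length=2
  Position 5 ('a'): continues run of 'a', length=3
  Position 6 ('c'): new char, reset run to 1
  Position 7 ('a'): new char, reset run to 1
  Position 8 ('b'): new char, reset run to 1
  Position 9 ('c'): new char, reset run to 1
Longest run: 'a' with length 3

3


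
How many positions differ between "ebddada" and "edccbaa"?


Comparing "ebddada" and "edccbaa" position by position:
  Position 0: 'e' vs 'e' => same
  Position 1: 'b' vs 'd' => DIFFER
  Position 2: 'd' vs 'c' => DIFFER
  Position 3: 'd' vs 'c' => DIFFER
  Position 4: 'a' vs 'b' => DIFFER
  Position 5: 'd' vs 'a' => DIFFER
  Position 6: 'a' vs 'a' => same
Positions that differ: 5

5


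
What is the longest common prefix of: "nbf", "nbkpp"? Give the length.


Words: nbf, nbkpp
  Position 0: all 'n' => match
  Position 1: all 'b' => match
  Position 2: ('f', 'k') => mismatch, stop
LCP = "nb" (length 2)

2


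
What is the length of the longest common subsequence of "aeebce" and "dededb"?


LCS of "aeebce" and "dededb"
DP table:
           d    e    d    e    d    b
      0    0    0    0    0    0    0
  a   0    0    0    0    0    0    0
  e   0    0    1    1    1    1    1
  e   0    0    1    1    2    2    2
  b   0    0    1    1    2    2    3
  c   0    0    1    1    2    2    3
  e   0    0    1    1    2    2    3
LCS length = dp[6][6] = 3

3


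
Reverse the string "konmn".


Input: konmn
Reading characters right to left:
  Position 4: 'n'
  Position 3: 'm'
  Position 2: 'n'
  Position 1: 'o'
  Position 0: 'k'
Reversed: nmnok

nmnok


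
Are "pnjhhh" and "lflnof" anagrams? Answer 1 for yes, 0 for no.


Strings: "pnjhhh", "lflnof"
Sorted first:  hhhjnp
Sorted second: ffllno
Differ at position 0: 'h' vs 'f' => not anagrams

0


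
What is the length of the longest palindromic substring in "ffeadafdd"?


Input: "ffeadafdd"
Checking substrings for palindromes:
  [3:6] "ada" (len 3) => palindrome
  [0:2] "ff" (len 2) => palindrome
  [7:9] "dd" (len 2) => palindrome
Longest palindromic substring: "ada" with length 3

3


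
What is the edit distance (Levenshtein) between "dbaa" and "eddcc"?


Computing edit distance: "dbaa" -> "eddcc"
DP table:
           e    d    d    c    c
      0    1    2    3    4    5
  d   1    1    1    2    3    4
  b   2    2    2    2    3    4
  a   3    3    3    3    3    4
  a   4    4    4    4    4    4
Edit distance = dp[4][5] = 4

4


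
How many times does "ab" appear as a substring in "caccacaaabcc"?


Searching for "ab" in "caccacaaabcc"
Scanning each position:
  Position 0: "ca" => no
  Position 1: "ac" => no
  Position 2: "cc" => no
  Position 3: "ca" => no
  Position 4: "ac" => no
  Position 5: "ca" => no
  Position 6: "aa" => no
  Position 7: "aa" => no
  Position 8: "ab" => MATCH
  Position 9: "bc" => no
  Position 10: "cc" => no
Total occurrences: 1

1


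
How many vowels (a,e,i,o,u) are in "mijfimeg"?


Input: mijfimeg
Checking each character:
  'm' at position 0: consonant
  'i' at position 1: vowel (running total: 1)
  'j' at position 2: consonant
  'f' at position 3: consonant
  'i' at position 4: vowel (running total: 2)
  'm' at position 5: consonant
  'e' at position 6: vowel (running total: 3)
  'g' at position 7: consonant
Total vowels: 3

3


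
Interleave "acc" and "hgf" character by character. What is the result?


Interleaving "acc" and "hgf":
  Position 0: 'a' from first, 'h' from second => "ah"
  Position 1: 'c' from first, 'g' from second => "cg"
  Position 2: 'c' from first, 'f' from second => "cf"
Result: ahcgcf

ahcgcf


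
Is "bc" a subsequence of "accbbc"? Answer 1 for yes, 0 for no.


Check if "bc" is a subsequence of "accbbc"
Greedy scan:
  Position 0 ('a'): no match needed
  Position 1 ('c'): no match needed
  Position 2 ('c'): no match needed
  Position 3 ('b'): matches sub[0] = 'b'
  Position 4 ('b'): no match needed
  Position 5 ('c'): matches sub[1] = 'c'
All 2 characters matched => is a subsequence

1


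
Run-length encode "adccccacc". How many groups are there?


Input: adccccacc
Scanning for consecutive runs:
  Group 1: 'a' x 1 (positions 0-0)
  Group 2: 'd' x 1 (positions 1-1)
  Group 3: 'c' x 4 (positions 2-5)
  Group 4: 'a' x 1 (positions 6-6)
  Group 5: 'c' x 2 (positions 7-8)
Total groups: 5

5


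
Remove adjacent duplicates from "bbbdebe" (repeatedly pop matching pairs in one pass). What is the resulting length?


Input: bbbdebe
Stack-based adjacent duplicate removal:
  Read 'b': push. Stack: b
  Read 'b': matches stack top 'b' => pop. Stack: (empty)
  Read 'b': push. Stack: b
  Read 'd': push. Stack: bd
  Read 'e': push. Stack: bde
  Read 'b': push. Stack: bdeb
  Read 'e': push. Stack: bdebe
Final stack: "bdebe" (length 5)

5


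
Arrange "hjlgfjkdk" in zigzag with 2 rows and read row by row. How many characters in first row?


Zigzag "hjlgfjkdk" into 2 rows:
Placing characters:
  'h' => row 0
  'j' => row 1
  'l' => row 0
  'g' => row 1
  'f' => row 0
  'j' => row 1
  'k' => row 0
  'd' => row 1
  'k' => row 0
Rows:
  Row 0: "hlfkk"
  Row 1: "jgjd"
First row length: 5

5


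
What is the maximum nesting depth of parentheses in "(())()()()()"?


Input: "(())()()()()"
Tracking depth:
  Position 0 '(': depth becomes 1
  Position 1 '(': depth becomes 2
  Position 2 ')': depth becomes 1
  Position 3 ')': depth becomes 0
  Position 4 '(': depth becomes 1
  Position 5 ')': depth becomes 0
  Position 6 '(': depth becomes 1
  Position 7 ')': depth becomes 0
  Position 8 '(': depth becomes 1
  Position 9 ')': depth becomes 0
  Position 10 '(': depth becomes 1
  Position 11 ')': depth becomes 0
Maximum depth reached: 2

2


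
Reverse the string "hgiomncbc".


Input: hgiomncbc
Reading characters right to left:
  Position 8: 'c'
  Position 7: 'b'
  Position 6: 'c'
  Position 5: 'n'
  Position 4: 'm'
  Position 3: 'o'
  Position 2: 'i'
  Position 1: 'g'
  Position 0: 'h'
Reversed: cbcnmoigh

cbcnmoigh


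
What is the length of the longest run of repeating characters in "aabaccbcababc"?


Input: "aabaccbcababc"
Scanning for longest run:
  Position 1 ('a'): continues run of 'a', length=2
  Position 2 ('b'): new char, reset run to 1
  Position 3 ('a'): new char, reset run to 1
  Position 4 ('c'): new char, reset run to 1
  Position 5 ('c'): continues run of 'c', length=2
  Position 6 ('b'): new char, reset run to 1
  Position 7 ('c'): new char, reset run to 1
  Position 8 ('a'): new char, reset run to 1
  Position 9 ('b'): new char, reset run to 1
  Position 10 ('a'): new char, reset run to 1
  Position 11 ('b'): new char, reset run to 1
  Position 12 ('c'): new char, reset run to 1
Longest run: 'a' with length 2

2


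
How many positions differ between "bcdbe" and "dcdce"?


Comparing "bcdbe" and "dcdce" position by position:
  Position 0: 'b' vs 'd' => DIFFER
  Position 1: 'c' vs 'c' => same
  Position 2: 'd' vs 'd' => same
  Position 3: 'b' vs 'c' => DIFFER
  Position 4: 'e' vs 'e' => same
Positions that differ: 2

2


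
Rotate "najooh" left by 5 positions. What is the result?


Input: "najooh", rotate left by 5
First 5 characters: "najoo"
Remaining characters: "h"
Concatenate remaining + first: "h" + "najoo" = "hnajoo"

hnajoo


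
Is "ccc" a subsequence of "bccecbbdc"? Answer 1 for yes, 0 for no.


Check if "ccc" is a subsequence of "bccecbbdc"
Greedy scan:
  Position 0 ('b'): no match needed
  Position 1 ('c'): matches sub[0] = 'c'
  Position 2 ('c'): matches sub[1] = 'c'
  Position 3 ('e'): no match needed
  Position 4 ('c'): matches sub[2] = 'c'
  Position 5 ('b'): no match needed
  Position 6 ('b'): no match needed
  Position 7 ('d'): no match needed
  Position 8 ('c'): no match needed
All 3 characters matched => is a subsequence

1


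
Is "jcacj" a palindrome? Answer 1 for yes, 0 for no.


Input: jcacj
Reversed: jcacj
  Compare pos 0 ('j') with pos 4 ('j'): match
  Compare pos 1 ('c') with pos 3 ('c'): match
Result: palindrome

1


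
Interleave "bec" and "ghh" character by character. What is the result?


Interleaving "bec" and "ghh":
  Position 0: 'b' from first, 'g' from second => "bg"
  Position 1: 'e' from first, 'h' from second => "eh"
  Position 2: 'c' from first, 'h' from second => "ch"
Result: bgehch

bgehch


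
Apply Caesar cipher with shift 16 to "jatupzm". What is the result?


Caesar cipher: shift "jatupzm" by 16
  'j' (pos 9) + 16 = pos 25 = 'z'
  'a' (pos 0) + 16 = pos 16 = 'q'
  't' (pos 19) + 16 = pos 9 = 'j'
  'u' (pos 20) + 16 = pos 10 = 'k'
  'p' (pos 15) + 16 = pos 5 = 'f'
  'z' (pos 25) + 16 = pos 15 = 'p'
  'm' (pos 12) + 16 = pos 2 = 'c'
Result: zqjkfpc

zqjkfpc


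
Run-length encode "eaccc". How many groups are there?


Input: eaccc
Scanning for consecutive runs:
  Group 1: 'e' x 1 (positions 0-0)
  Group 2: 'a' x 1 (positions 1-1)
  Group 3: 'c' x 3 (positions 2-4)
Total groups: 3

3


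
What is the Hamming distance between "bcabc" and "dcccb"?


Comparing "bcabc" and "dcccb" position by position:
  Position 0: 'b' vs 'd' => differ
  Position 1: 'c' vs 'c' => same
  Position 2: 'a' vs 'c' => differ
  Position 3: 'b' vs 'c' => differ
  Position 4: 'c' vs 'b' => differ
Total differences (Hamming distance): 4

4


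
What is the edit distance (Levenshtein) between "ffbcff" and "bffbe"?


Computing edit distance: "ffbcff" -> "bffbe"
DP table:
           b    f    f    b    e
      0    1    2    3    4    5
  f   1    1    1    2    3    4
  f   2    2    1    1    2    3
  b   3    2    2    2    1    2
  c   4    3    3    3    2    2
  f   5    4    3    3    3    3
  f   6    5    4    3    4    4
Edit distance = dp[6][5] = 4

4


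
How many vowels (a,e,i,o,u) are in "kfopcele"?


Input: kfopcele
Checking each character:
  'k' at position 0: consonant
  'f' at position 1: consonant
  'o' at position 2: vowel (running total: 1)
  'p' at position 3: consonant
  'c' at position 4: consonant
  'e' at position 5: vowel (running total: 2)
  'l' at position 6: consonant
  'e' at position 7: vowel (running total: 3)
Total vowels: 3

3


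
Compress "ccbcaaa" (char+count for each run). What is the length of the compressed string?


Input: ccbcaaa
Runs:
  'c' x 2 => "c2"
  'b' x 1 => "b1"
  'c' x 1 => "c1"
  'a' x 3 => "a3"
Compressed: "c2b1c1a3"
Compressed length: 8

8


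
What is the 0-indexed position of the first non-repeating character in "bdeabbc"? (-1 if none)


Input: bdeabbc
Character frequencies:
  'a': 1
  'b': 3
  'c': 1
  'd': 1
  'e': 1
Scanning left to right for freq == 1:
  Position 0 ('b'): freq=3, skip
  Position 1 ('d'): unique! => answer = 1

1


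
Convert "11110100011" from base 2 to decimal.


Input: "11110100011" in base 2
Positional expansion:
  Digit '1' (value 1) x 2^10 = 1024
  Digit '1' (value 1) x 2^9 = 512
  Digit '1' (value 1) x 2^8 = 256
  Digit '1' (value 1) x 2^7 = 128
  Digit '0' (value 0) x 2^6 = 0
  Digit '1' (value 1) x 2^5 = 32
  Digit '0' (value 0) x 2^4 = 0
  Digit '0' (value 0) x 2^3 = 0
  Digit '0' (value 0) x 2^2 = 0
  Digit '1' (value 1) x 2^1 = 2
  Digit '1' (value 1) x 2^0 = 1
Sum = 1955

1955


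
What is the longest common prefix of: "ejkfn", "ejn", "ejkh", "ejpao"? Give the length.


Words: ejkfn, ejn, ejkh, ejpao
  Position 0: all 'e' => match
  Position 1: all 'j' => match
  Position 2: ('k', 'n', 'k', 'p') => mismatch, stop
LCP = "ej" (length 2)

2


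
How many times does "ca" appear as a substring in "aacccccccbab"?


Searching for "ca" in "aacccccccbab"
Scanning each position:
  Position 0: "aa" => no
  Position 1: "ac" => no
  Position 2: "cc" => no
  Position 3: "cc" => no
  Position 4: "cc" => no
  Position 5: "cc" => no
  Position 6: "cc" => no
  Position 7: "cc" => no
  Position 8: "cb" => no
  Position 9: "ba" => no
  Position 10: "ab" => no
Total occurrences: 0

0


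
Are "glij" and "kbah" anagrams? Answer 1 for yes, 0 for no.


Strings: "glij", "kbah"
Sorted first:  gijl
Sorted second: abhk
Differ at position 0: 'g' vs 'a' => not anagrams

0


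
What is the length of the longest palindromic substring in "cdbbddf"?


Input: "cdbbddf"
Checking substrings for palindromes:
  [1:5] "dbbd" (len 4) => palindrome
  [2:4] "bb" (len 2) => palindrome
  [4:6] "dd" (len 2) => palindrome
Longest palindromic substring: "dbbd" with length 4

4


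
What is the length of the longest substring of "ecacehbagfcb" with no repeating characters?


Input: "ecacehbagfcb"
Sliding window (track last position of each char):
  Position 0 ('e'): window [0,0] length 1 -- new best
  Position 1 ('c'): window [0,1] length 2 -- new best
  Position 2 ('a'): window [0,2] length 3 -- new best
  Position 3 ('c'): repeat (last at 1), move window start to 2
  Position 3 ('c'): window [2,3] length 2
  Position 4 ('e'): window [2,4] length 3
  Position 5 ('h'): window [2,5] length 4 -- new best
  Position 6 ('b'): window [2,6] length 5 -- new best
  Position 7 ('a'): repeat (last at 2), move window start to 3
  Position 7 ('a'): window [3,7] length 5
  Position 8 ('g'): window [3,8] length 6 -- new best
  Position 9 ('f'): window [3,9] length 7 -- new best
  Position 10 ('c'): repeat (last at 3), move window start to 4
  Position 10 ('c'): window [4,10] length 7
  Position 11 ('b'): repeat (last at 6), move window start to 7
  Position 11 ('b'): window [7,11] length 5
Longest substring with no repeats: "cehbagf" with length 7

7


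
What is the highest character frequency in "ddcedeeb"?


Input: ddcedeeb
Character counts:
  'b': 1
  'c': 1
  'd': 3
  'e': 3
Maximum frequency: 3

3


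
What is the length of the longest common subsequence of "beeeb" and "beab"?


LCS of "beeeb" and "beab"
DP table:
           b    e    a    b
      0    0    0    0    0
  b   0    1    1    1    1
  e   0    1    2    2    2
  e   0    1    2    2    2
  e   0    1    2    2    2
  b   0    1    2    2    3
LCS length = dp[5][4] = 3

3


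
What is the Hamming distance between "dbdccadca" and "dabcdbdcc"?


Comparing "dbdccadca" and "dabcdbdcc" position by position:
  Position 0: 'd' vs 'd' => same
  Position 1: 'b' vs 'a' => differ
  Position 2: 'd' vs 'b' => differ
  Position 3: 'c' vs 'c' => same
  Position 4: 'c' vs 'd' => differ
  Position 5: 'a' vs 'b' => differ
  Position 6: 'd' vs 'd' => same
  Position 7: 'c' vs 'c' => same
  Position 8: 'a' vs 'c' => differ
Total differences (Hamming distance): 5

5


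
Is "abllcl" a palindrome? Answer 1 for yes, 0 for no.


Input: abllcl
Reversed: lcllba
  Compare pos 0 ('a') with pos 5 ('l'): MISMATCH
  Compare pos 1 ('b') with pos 4 ('c'): MISMATCH
  Compare pos 2 ('l') with pos 3 ('l'): match
Result: not a palindrome

0


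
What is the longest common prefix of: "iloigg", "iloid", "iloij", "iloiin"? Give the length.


Words: iloigg, iloid, iloij, iloiin
  Position 0: all 'i' => match
  Position 1: all 'l' => match
  Position 2: all 'o' => match
  Position 3: all 'i' => match
  Position 4: ('g', 'd', 'j', 'i') => mismatch, stop
LCP = "iloi" (length 4)

4


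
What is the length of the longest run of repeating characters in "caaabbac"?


Input: "caaabbac"
Scanning for longest run:
  Position 1 ('a'): new char, reset run to 1
  Position 2 ('a'): continues run of 'a', length=2
  Position 3 ('a'): continues run of 'a', length=3
  Position 4 ('b'): new char, reset run to 1
  Position 5 ('b'): continues run of 'b', length=2
  Position 6 ('a'): new char, reset run to 1
  Position 7 ('c'): new char, reset run to 1
Longest run: 'a' with length 3

3


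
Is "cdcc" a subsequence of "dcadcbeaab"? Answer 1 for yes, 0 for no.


Check if "cdcc" is a subsequence of "dcadcbeaab"
Greedy scan:
  Position 0 ('d'): no match needed
  Position 1 ('c'): matches sub[0] = 'c'
  Position 2 ('a'): no match needed
  Position 3 ('d'): matches sub[1] = 'd'
  Position 4 ('c'): matches sub[2] = 'c'
  Position 5 ('b'): no match needed
  Position 6 ('e'): no match needed
  Position 7 ('a'): no match needed
  Position 8 ('a'): no match needed
  Position 9 ('b'): no match needed
Only matched 3/4 characters => not a subsequence

0


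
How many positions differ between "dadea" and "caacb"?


Comparing "dadea" and "caacb" position by position:
  Position 0: 'd' vs 'c' => DIFFER
  Position 1: 'a' vs 'a' => same
  Position 2: 'd' vs 'a' => DIFFER
  Position 3: 'e' vs 'c' => DIFFER
  Position 4: 'a' vs 'b' => DIFFER
Positions that differ: 4

4


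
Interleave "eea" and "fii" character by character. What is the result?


Interleaving "eea" and "fii":
  Position 0: 'e' from first, 'f' from second => "ef"
  Position 1: 'e' from first, 'i' from second => "ei"
  Position 2: 'a' from first, 'i' from second => "ai"
Result: efeiai

efeiai


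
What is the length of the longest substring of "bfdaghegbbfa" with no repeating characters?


Input: "bfdaghegbbfa"
Sliding window (track last position of each char):
  Position 0 ('b'): window [0,0] length 1 -- new best
  Position 1 ('f'): window [0,1] length 2 -- new best
  Position 2 ('d'): window [0,2] length 3 -- new best
  Position 3 ('a'): window [0,3] length 4 -- new best
  Position 4 ('g'): window [0,4] length 5 -- new best
  Position 5 ('h'): window [0,5] length 6 -- new best
  Position 6 ('e'): window [0,6] length 7 -- new best
  Position 7 ('g'): repeat (last at 4), move window start to 5
  Position 7 ('g'): window [5,7] length 3
  Position 8 ('b'): window [5,8] length 4
  Position 9 ('b'): repeat (last at 8), move window start to 9
  Position 9 ('b'): window [9,9] length 1
  Position 10 ('f'): window [9,10] length 2
  Position 11 ('a'): window [9,11] length 3
Longest substring with no repeats: "bfdaghe" with length 7

7


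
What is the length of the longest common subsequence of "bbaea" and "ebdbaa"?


LCS of "bbaea" and "ebdbaa"
DP table:
           e    b    d    b    a    a
      0    0    0    0    0    0    0
  b   0    0    1    1    1    1    1
  b   0    0    1    1    2    2    2
  a   0    0    1    1    2    3    3
  e   0    1    1    1    2    3    3
  a   0    1    1    1    2    3    4
LCS length = dp[5][6] = 4

4


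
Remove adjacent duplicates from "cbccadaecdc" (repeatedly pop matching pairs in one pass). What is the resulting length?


Input: cbccadaecdc
Stack-based adjacent duplicate removal:
  Read 'c': push. Stack: c
  Read 'b': push. Stack: cb
  Read 'c': push. Stack: cbc
  Read 'c': matches stack top 'c' => pop. Stack: cb
  Read 'a': push. Stack: cba
  Read 'd': push. Stack: cbad
  Read 'a': push. Stack: cbada
  Read 'e': push. Stack: cbadae
  Read 'c': push. Stack: cbadaec
  Read 'd': push. Stack: cbadaecd
  Read 'c': push. Stack: cbadaecdc
Final stack: "cbadaecdc" (length 9)

9


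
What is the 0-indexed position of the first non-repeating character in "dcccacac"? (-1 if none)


Input: dcccacac
Character frequencies:
  'a': 2
  'c': 5
  'd': 1
Scanning left to right for freq == 1:
  Position 0 ('d'): unique! => answer = 0

0


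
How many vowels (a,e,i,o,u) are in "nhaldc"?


Input: nhaldc
Checking each character:
  'n' at position 0: consonant
  'h' at position 1: consonant
  'a' at position 2: vowel (running total: 1)
  'l' at position 3: consonant
  'd' at position 4: consonant
  'c' at position 5: consonant
Total vowels: 1

1


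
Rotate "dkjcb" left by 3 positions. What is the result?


Input: "dkjcb", rotate left by 3
First 3 characters: "dkj"
Remaining characters: "cb"
Concatenate remaining + first: "cb" + "dkj" = "cbdkj"

cbdkj


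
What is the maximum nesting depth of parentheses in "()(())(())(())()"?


Input: "()(())(())(())()"
Tracking depth:
  Position 0 '(': depth becomes 1
  Position 1 ')': depth becomes 0
  Position 2 '(': depth becomes 1
  Position 3 '(': depth becomes 2
  Position 4 ')': depth becomes 1
  Position 5 ')': depth becomes 0
  Position 6 '(': depth becomes 1
  Position 7 '(': depth becomes 2
  Position 8 ')': depth becomes 1
  Position 9 ')': depth becomes 0
  Position 10 '(': depth becomes 1
  Position 11 '(': depth becomes 2
  Position 12 ')': depth becomes 1
  Position 13 ')': depth becomes 0
  Position 14 '(': depth becomes 1
  Position 15 ')': depth becomes 0
Maximum depth reached: 2

2


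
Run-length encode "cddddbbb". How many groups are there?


Input: cddddbbb
Scanning for consecutive runs:
  Group 1: 'c' x 1 (positions 0-0)
  Group 2: 'd' x 4 (positions 1-4)
  Group 3: 'b' x 3 (positions 5-7)
Total groups: 3

3


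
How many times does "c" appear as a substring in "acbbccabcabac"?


Searching for "c" in "acbbccabcabac"
Scanning each position:
  Position 0: "a" => no
  Position 1: "c" => MATCH
  Position 2: "b" => no
  Position 3: "b" => no
  Position 4: "c" => MATCH
  Position 5: "c" => MATCH
  Position 6: "a" => no
  Position 7: "b" => no
  Position 8: "c" => MATCH
  Position 9: "a" => no
  Position 10: "b" => no
  Position 11: "a" => no
  Position 12: "c" => MATCH
Total occurrences: 5

5


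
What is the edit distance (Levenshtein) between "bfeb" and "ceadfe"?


Computing edit distance: "bfeb" -> "ceadfe"
DP table:
           c    e    a    d    f    e
      0    1    2    3    4    5    6
  b   1    1    2    3    4    5    6
  f   2    2    2    3    4    4    5
  e   3    3    2    3    4    5    4
  b   4    4    3    3    4    5    5
Edit distance = dp[4][6] = 5

5


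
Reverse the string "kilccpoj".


Input: kilccpoj
Reading characters right to left:
  Position 7: 'j'
  Position 6: 'o'
  Position 5: 'p'
  Position 4: 'c'
  Position 3: 'c'
  Position 2: 'l'
  Position 1: 'i'
  Position 0: 'k'
Reversed: jopcclik

jopcclik


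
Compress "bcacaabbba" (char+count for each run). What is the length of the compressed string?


Input: bcacaabbba
Runs:
  'b' x 1 => "b1"
  'c' x 1 => "c1"
  'a' x 1 => "a1"
  'c' x 1 => "c1"
  'a' x 2 => "a2"
  'b' x 3 => "b3"
  'a' x 1 => "a1"
Compressed: "b1c1a1c1a2b3a1"
Compressed length: 14

14


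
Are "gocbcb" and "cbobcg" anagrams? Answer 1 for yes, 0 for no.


Strings: "gocbcb", "cbobcg"
Sorted first:  bbccgo
Sorted second: bbccgo
Sorted forms match => anagrams

1


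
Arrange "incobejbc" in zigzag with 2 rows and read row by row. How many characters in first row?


Zigzag "incobejbc" into 2 rows:
Placing characters:
  'i' => row 0
  'n' => row 1
  'c' => row 0
  'o' => row 1
  'b' => row 0
  'e' => row 1
  'j' => row 0
  'b' => row 1
  'c' => row 0
Rows:
  Row 0: "icbjc"
  Row 1: "noeb"
First row length: 5

5


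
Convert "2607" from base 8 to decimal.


Input: "2607" in base 8
Positional expansion:
  Digit '2' (value 2) x 8^3 = 1024
  Digit '6' (value 6) x 8^2 = 384
  Digit '0' (value 0) x 8^1 = 0
  Digit '7' (value 7) x 8^0 = 7
Sum = 1415

1415


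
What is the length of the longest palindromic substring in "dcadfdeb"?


Input: "dcadfdeb"
Checking substrings for palindromes:
  [3:6] "dfd" (len 3) => palindrome
Longest palindromic substring: "dfd" with length 3

3


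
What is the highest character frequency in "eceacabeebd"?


Input: eceacabeebd
Character counts:
  'a': 2
  'b': 2
  'c': 2
  'd': 1
  'e': 4
Maximum frequency: 4

4


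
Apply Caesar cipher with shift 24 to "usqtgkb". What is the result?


Caesar cipher: shift "usqtgkb" by 24
  'u' (pos 20) + 24 = pos 18 = 's'
  's' (pos 18) + 24 = pos 16 = 'q'
  'q' (pos 16) + 24 = pos 14 = 'o'
  't' (pos 19) + 24 = pos 17 = 'r'
  'g' (pos 6) + 24 = pos 4 = 'e'
  'k' (pos 10) + 24 = pos 8 = 'i'
  'b' (pos 1) + 24 = pos 25 = 'z'
Result: sqoreiz

sqoreiz


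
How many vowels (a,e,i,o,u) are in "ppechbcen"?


Input: ppechbcen
Checking each character:
  'p' at position 0: consonant
  'p' at position 1: consonant
  'e' at position 2: vowel (running total: 1)
  'c' at position 3: consonant
  'h' at position 4: consonant
  'b' at position 5: consonant
  'c' at position 6: consonant
  'e' at position 7: vowel (running total: 2)
  'n' at position 8: consonant
Total vowels: 2

2


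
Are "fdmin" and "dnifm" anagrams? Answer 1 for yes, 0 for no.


Strings: "fdmin", "dnifm"
Sorted first:  dfimn
Sorted second: dfimn
Sorted forms match => anagrams

1


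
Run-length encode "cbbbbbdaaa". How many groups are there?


Input: cbbbbbdaaa
Scanning for consecutive runs:
  Group 1: 'c' x 1 (positions 0-0)
  Group 2: 'b' x 5 (positions 1-5)
  Group 3: 'd' x 1 (positions 6-6)
  Group 4: 'a' x 3 (positions 7-9)
Total groups: 4

4


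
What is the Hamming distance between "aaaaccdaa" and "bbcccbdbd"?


Comparing "aaaaccdaa" and "bbcccbdbd" position by position:
  Position 0: 'a' vs 'b' => differ
  Position 1: 'a' vs 'b' => differ
  Position 2: 'a' vs 'c' => differ
  Position 3: 'a' vs 'c' => differ
  Position 4: 'c' vs 'c' => same
  Position 5: 'c' vs 'b' => differ
  Position 6: 'd' vs 'd' => same
  Position 7: 'a' vs 'b' => differ
  Position 8: 'a' vs 'd' => differ
Total differences (Hamming distance): 7

7


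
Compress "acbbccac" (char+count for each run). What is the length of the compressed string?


Input: acbbccac
Runs:
  'a' x 1 => "a1"
  'c' x 1 => "c1"
  'b' x 2 => "b2"
  'c' x 2 => "c2"
  'a' x 1 => "a1"
  'c' x 1 => "c1"
Compressed: "a1c1b2c2a1c1"
Compressed length: 12

12


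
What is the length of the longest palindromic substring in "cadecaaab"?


Input: "cadecaaab"
Checking substrings for palindromes:
  [5:8] "aaa" (len 3) => palindrome
  [5:7] "aa" (len 2) => palindrome
  [6:8] "aa" (len 2) => palindrome
Longest palindromic substring: "aaa" with length 3

3


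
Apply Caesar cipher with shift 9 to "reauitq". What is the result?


Caesar cipher: shift "reauitq" by 9
  'r' (pos 17) + 9 = pos 0 = 'a'
  'e' (pos 4) + 9 = pos 13 = 'n'
  'a' (pos 0) + 9 = pos 9 = 'j'
  'u' (pos 20) + 9 = pos 3 = 'd'
  'i' (pos 8) + 9 = pos 17 = 'r'
  't' (pos 19) + 9 = pos 2 = 'c'
  'q' (pos 16) + 9 = pos 25 = 'z'
Result: anjdrcz

anjdrcz


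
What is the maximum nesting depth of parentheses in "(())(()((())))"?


Input: "(())(()((())))"
Tracking depth:
  Position 0 '(': depth becomes 1
  Position 1 '(': depth becomes 2
  Position 2 ')': depth becomes 1
  Position 3 ')': depth becomes 0
  Position 4 '(': depth becomes 1
  Position 5 '(': depth becomes 2
  Position 6 ')': depth becomes 1
  Position 7 '(': depth becomes 2
  Position 8 '(': depth becomes 3
  Position 9 '(': depth becomes 4
  Position 10 ')': depth becomes 3
  Position 11 ')': depth becomes 2
  Position 12 ')': depth becomes 1
  Position 13 ')': depth becomes 0
Maximum depth reached: 4

4


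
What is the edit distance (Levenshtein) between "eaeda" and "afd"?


Computing edit distance: "eaeda" -> "afd"
DP table:
           a    f    d
      0    1    2    3
  e   1    1    2    3
  a   2    1    2    3
  e   3    2    2    3
  d   4    3    3    2
  a   5    4    4    3
Edit distance = dp[5][3] = 3

3


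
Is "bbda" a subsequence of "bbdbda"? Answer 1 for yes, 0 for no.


Check if "bbda" is a subsequence of "bbdbda"
Greedy scan:
  Position 0 ('b'): matches sub[0] = 'b'
  Position 1 ('b'): matches sub[1] = 'b'
  Position 2 ('d'): matches sub[2] = 'd'
  Position 3 ('b'): no match needed
  Position 4 ('d'): no match needed
  Position 5 ('a'): matches sub[3] = 'a'
All 4 characters matched => is a subsequence

1


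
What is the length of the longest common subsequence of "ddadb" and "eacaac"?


LCS of "ddadb" and "eacaac"
DP table:
           e    a    c    a    a    c
      0    0    0    0    0    0    0
  d   0    0    0    0    0    0    0
  d   0    0    0    0    0    0    0
  a   0    0    1    1    1    1    1
  d   0    0    1    1    1    1    1
  b   0    0    1    1    1    1    1
LCS length = dp[5][6] = 1

1


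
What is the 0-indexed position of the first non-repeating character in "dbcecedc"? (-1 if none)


Input: dbcecedc
Character frequencies:
  'b': 1
  'c': 3
  'd': 2
  'e': 2
Scanning left to right for freq == 1:
  Position 0 ('d'): freq=2, skip
  Position 1 ('b'): unique! => answer = 1

1


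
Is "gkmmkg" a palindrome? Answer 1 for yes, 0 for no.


Input: gkmmkg
Reversed: gkmmkg
  Compare pos 0 ('g') with pos 5 ('g'): match
  Compare pos 1 ('k') with pos 4 ('k'): match
  Compare pos 2 ('m') with pos 3 ('m'): match
Result: palindrome

1


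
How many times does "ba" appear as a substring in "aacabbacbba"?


Searching for "ba" in "aacabbacbba"
Scanning each position:
  Position 0: "aa" => no
  Position 1: "ac" => no
  Position 2: "ca" => no
  Position 3: "ab" => no
  Position 4: "bb" => no
  Position 5: "ba" => MATCH
  Position 6: "ac" => no
  Position 7: "cb" => no
  Position 8: "bb" => no
  Position 9: "ba" => MATCH
Total occurrences: 2

2


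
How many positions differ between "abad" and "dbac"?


Comparing "abad" and "dbac" position by position:
  Position 0: 'a' vs 'd' => DIFFER
  Position 1: 'b' vs 'b' => same
  Position 2: 'a' vs 'a' => same
  Position 3: 'd' vs 'c' => DIFFER
Positions that differ: 2

2


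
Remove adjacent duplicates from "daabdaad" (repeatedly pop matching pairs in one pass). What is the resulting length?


Input: daabdaad
Stack-based adjacent duplicate removal:
  Read 'd': push. Stack: d
  Read 'a': push. Stack: da
  Read 'a': matches stack top 'a' => pop. Stack: d
  Read 'b': push. Stack: db
  Read 'd': push. Stack: dbd
  Read 'a': push. Stack: dbda
  Read 'a': matches stack top 'a' => pop. Stack: dbd
  Read 'd': matches stack top 'd' => pop. Stack: db
Final stack: "db" (length 2)

2


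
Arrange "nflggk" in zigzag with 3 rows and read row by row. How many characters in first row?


Zigzag "nflggk" into 3 rows:
Placing characters:
  'n' => row 0
  'f' => row 1
  'l' => row 2
  'g' => row 1
  'g' => row 0
  'k' => row 1
Rows:
  Row 0: "ng"
  Row 1: "fgk"
  Row 2: "l"
First row length: 2

2


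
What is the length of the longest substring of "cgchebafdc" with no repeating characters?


Input: "cgchebafdc"
Sliding window (track last position of each char):
  Position 0 ('c'): window [0,0] length 1 -- new best
  Position 1 ('g'): window [0,1] length 2 -- new best
  Position 2 ('c'): repeat (last at 0), move window start to 1
  Position 2 ('c'): window [1,2] length 2
  Position 3 ('h'): window [1,3] length 3 -- new best
  Position 4 ('e'): window [1,4] length 4 -- new best
  Position 5 ('b'): window [1,5] length 5 -- new best
  Position 6 ('a'): window [1,6] length 6 -- new best
  Position 7 ('f'): window [1,7] length 7 -- new best
  Position 8 ('d'): window [1,8] length 8 -- new best
  Position 9 ('c'): repeat (last at 2), move window start to 3
  Position 9 ('c'): window [3,9] length 7
Longest substring with no repeats: "gchebafd" with length 8

8


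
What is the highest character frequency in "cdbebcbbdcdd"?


Input: cdbebcbbdcdd
Character counts:
  'b': 4
  'c': 3
  'd': 4
  'e': 1
Maximum frequency: 4

4


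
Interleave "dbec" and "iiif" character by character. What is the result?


Interleaving "dbec" and "iiif":
  Position 0: 'd' from first, 'i' from second => "di"
  Position 1: 'b' from first, 'i' from second => "bi"
  Position 2: 'e' from first, 'i' from second => "ei"
  Position 3: 'c' from first, 'f' from second => "cf"
Result: dibieicf

dibieicf


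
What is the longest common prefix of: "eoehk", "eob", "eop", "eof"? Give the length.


Words: eoehk, eob, eop, eof
  Position 0: all 'e' => match
  Position 1: all 'o' => match
  Position 2: ('e', 'b', 'p', 'f') => mismatch, stop
LCP = "eo" (length 2)

2
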